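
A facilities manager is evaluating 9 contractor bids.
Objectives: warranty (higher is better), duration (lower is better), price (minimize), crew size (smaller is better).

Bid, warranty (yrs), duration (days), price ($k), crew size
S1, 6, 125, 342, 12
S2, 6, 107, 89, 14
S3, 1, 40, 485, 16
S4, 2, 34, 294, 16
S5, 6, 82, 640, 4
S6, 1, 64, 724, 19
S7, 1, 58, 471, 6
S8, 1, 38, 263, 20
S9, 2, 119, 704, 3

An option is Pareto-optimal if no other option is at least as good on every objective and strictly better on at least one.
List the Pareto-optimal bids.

S1: not dominated.
S2: not dominated (best price).
S3: dominated by S4 (warranty 2≥1, duration 34≤40, price 294≤485, crew size 16≤16).
S4: not dominated (best duration).
S5: not dominated.
S6: dominated by S3 (warranty 1≥1, duration 40≤64, price 485≤724, crew size 16≤19).
S7: not dominated.
S8: not dominated.
S9: not dominated (best crew size).

S1, S2, S4, S5, S7, S8, S9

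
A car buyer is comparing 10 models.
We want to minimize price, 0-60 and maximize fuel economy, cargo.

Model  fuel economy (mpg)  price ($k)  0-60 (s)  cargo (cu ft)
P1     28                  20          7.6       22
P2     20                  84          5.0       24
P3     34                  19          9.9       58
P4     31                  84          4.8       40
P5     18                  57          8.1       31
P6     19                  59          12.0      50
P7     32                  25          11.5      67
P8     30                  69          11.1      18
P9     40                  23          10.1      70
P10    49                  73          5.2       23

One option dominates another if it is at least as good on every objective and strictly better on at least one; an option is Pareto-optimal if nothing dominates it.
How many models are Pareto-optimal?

6

P1: not dominated.
P2: dominated by P4 (fuel economy 31≥20, price 84≤84, 0-60 4.8≤5.0, cargo 40≥24).
P3: not dominated (best price).
P4: not dominated (best 0-60).
P5: not dominated.
P6: dominated by P3 (fuel economy 34≥19, price 19≤59, 0-60 9.9≤12.0, cargo 58≥50).
P7: dominated by P9 (fuel economy 40≥32, price 23≤25, 0-60 10.1≤11.5, cargo 70≥67).
P8: dominated by P3 (fuel economy 34≥30, price 19≤69, 0-60 9.9≤11.1, cargo 58≥18).
P9: not dominated (best cargo).
P10: not dominated (best fuel economy).
Pareto-optimal: P1, P3, P4, P5, P9, P10 → 6.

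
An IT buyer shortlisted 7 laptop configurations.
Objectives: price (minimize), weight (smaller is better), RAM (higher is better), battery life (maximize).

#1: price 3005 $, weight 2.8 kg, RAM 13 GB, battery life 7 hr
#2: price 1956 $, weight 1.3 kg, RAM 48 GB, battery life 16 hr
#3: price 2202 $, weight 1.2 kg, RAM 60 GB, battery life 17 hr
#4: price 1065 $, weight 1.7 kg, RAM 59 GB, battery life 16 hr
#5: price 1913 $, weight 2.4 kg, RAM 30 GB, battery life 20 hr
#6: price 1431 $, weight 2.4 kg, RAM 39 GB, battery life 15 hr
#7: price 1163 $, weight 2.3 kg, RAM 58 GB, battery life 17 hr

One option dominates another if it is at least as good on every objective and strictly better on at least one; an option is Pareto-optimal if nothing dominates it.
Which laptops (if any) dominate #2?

none

#1: worse on price (3005 vs 1956).
#3: worse on price (2202 vs 1956).
#4: worse on weight (1.7 vs 1.3).
#5: worse on weight (2.4 vs 1.3).
#6: worse on weight (2.4 vs 1.3).
#7: worse on weight (2.3 vs 1.3).
No option dominates #2.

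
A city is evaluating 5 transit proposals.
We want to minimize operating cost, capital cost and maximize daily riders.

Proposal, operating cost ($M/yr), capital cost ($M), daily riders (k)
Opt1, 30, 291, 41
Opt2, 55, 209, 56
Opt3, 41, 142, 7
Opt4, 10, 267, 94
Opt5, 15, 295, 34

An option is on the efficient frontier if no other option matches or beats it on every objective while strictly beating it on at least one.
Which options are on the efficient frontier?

Opt2, Opt3, Opt4

Opt1: dominated by Opt4 (operating cost 10≤30, capital cost 267≤291, daily riders 94≥41).
Opt2: not dominated.
Opt3: not dominated (best capital cost).
Opt4: not dominated (best operating cost).
Opt5: dominated by Opt4 (operating cost 10≤15, capital cost 267≤295, daily riders 94≥34).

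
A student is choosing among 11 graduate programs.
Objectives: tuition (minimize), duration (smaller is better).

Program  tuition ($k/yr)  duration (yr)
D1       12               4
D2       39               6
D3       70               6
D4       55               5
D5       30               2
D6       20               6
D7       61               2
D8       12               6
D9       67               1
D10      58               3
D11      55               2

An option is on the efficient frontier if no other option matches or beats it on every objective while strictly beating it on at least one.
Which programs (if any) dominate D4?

D1, D5, D11

D1: tuition 12≤55, duration 4≤5 — dominates D4.
D5: tuition 30≤55, duration 2≤5 — dominates D4.
D11: tuition 55≤55, duration 2≤5 — dominates D4.
Others (D2, D3, D6, D7, D8, D9, D10) are each worse than D4 on at least one objective.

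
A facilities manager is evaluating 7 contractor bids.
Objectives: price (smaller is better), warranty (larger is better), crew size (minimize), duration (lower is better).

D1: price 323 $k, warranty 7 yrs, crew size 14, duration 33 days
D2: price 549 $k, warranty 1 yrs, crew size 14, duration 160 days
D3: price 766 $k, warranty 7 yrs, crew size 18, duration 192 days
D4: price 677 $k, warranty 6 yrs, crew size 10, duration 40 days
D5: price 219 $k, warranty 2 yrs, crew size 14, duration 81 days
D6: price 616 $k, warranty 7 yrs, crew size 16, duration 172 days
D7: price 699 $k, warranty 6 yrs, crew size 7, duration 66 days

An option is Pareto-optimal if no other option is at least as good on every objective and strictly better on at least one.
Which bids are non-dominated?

D1: not dominated (best duration).
D2: dominated by D1 (price 323≤549, warranty 7≥1, crew size 14≤14, duration 33≤160).
D3: dominated by D1 (price 323≤766, warranty 7≥7, crew size 14≤18, duration 33≤192).
D4: not dominated.
D5: not dominated (best price).
D6: dominated by D1 (price 323≤616, warranty 7≥7, crew size 14≤16, duration 33≤172).
D7: not dominated (best crew size).

D1, D4, D5, D7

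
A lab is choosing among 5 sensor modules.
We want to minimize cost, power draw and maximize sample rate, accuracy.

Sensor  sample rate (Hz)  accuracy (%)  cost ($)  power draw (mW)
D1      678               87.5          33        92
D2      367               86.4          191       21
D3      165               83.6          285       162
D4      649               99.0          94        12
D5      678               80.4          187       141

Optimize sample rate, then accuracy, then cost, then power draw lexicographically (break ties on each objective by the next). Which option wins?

D1

First maximize sample rate: best is 678, kept {D1, D5}.
Then maximize accuracy: best is 87.5, kept {D1}.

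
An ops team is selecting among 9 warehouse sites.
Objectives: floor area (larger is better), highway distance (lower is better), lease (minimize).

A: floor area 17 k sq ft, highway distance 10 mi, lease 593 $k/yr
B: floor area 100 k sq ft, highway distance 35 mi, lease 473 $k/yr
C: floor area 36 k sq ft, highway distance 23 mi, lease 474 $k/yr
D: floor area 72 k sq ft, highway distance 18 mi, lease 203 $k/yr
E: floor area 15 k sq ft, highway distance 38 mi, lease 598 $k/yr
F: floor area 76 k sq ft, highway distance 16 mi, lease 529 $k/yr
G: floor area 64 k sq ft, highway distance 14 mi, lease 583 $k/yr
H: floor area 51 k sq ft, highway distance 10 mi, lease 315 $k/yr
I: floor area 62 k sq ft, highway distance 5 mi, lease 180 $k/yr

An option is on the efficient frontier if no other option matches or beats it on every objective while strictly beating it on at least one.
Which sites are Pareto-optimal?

B, D, F, G, I

A: dominated by H (floor area 51≥17, highway distance 10≤10, lease 315≤593).
B: not dominated (best floor area).
C: dominated by D (floor area 72≥36, highway distance 18≤23, lease 203≤474).
D: not dominated.
E: dominated by A (floor area 17≥15, highway distance 10≤38, lease 593≤598).
F: not dominated.
G: not dominated.
H: dominated by I (floor area 62≥51, highway distance 5≤10, lease 180≤315).
I: not dominated (best highway distance).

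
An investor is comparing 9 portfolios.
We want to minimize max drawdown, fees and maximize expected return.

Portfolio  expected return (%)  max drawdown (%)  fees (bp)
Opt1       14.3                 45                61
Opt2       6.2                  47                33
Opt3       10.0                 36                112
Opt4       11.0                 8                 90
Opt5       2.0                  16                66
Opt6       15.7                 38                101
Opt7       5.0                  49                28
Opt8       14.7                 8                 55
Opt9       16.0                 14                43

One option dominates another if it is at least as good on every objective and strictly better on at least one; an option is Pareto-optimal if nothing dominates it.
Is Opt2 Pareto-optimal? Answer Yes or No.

Yes

Opt1: worse on fees (61 vs 33).
Opt3: worse on fees (112 vs 33).
Opt4: worse on fees (90 vs 33).
Opt5: worse on expected return (2.0 vs 6.2).
Opt6: worse on fees (101 vs 33).
Opt7: worse on expected return (5.0 vs 6.2).
Opt8: worse on fees (55 vs 33).
Opt9: worse on fees (43 vs 33).
No option is at least as good as Opt2 on every objective and strictly better on one.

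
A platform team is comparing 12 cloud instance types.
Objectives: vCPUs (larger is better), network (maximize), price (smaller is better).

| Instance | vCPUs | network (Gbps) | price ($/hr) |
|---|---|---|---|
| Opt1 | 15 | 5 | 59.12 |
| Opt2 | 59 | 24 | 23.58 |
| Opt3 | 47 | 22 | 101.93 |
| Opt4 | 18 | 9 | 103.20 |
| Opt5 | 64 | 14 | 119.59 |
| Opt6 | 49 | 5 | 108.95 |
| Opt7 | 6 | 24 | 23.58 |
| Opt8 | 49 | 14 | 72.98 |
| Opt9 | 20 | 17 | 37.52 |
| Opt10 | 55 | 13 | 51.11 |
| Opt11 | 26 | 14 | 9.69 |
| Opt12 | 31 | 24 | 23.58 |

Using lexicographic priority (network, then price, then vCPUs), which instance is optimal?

First maximize network: best is 24, kept {Opt2, Opt7, Opt12}.
Then minimize price: best is 23.58, kept {Opt2, Opt7, Opt12}.
Then maximize vCPUs: best is 59, kept {Opt2}.

Opt2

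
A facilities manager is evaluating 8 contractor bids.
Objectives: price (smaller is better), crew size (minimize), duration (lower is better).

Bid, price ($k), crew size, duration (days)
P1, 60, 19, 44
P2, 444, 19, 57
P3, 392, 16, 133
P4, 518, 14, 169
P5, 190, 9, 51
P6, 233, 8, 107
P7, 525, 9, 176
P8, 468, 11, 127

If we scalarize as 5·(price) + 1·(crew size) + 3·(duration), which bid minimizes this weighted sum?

P1

P1: 5·60 + 1·19 + 3·44 = 451
P2: 5·444 + 1·19 + 3·57 = 2410
P3: 5·392 + 1·16 + 3·133 = 2375
P4: 5·518 + 1·14 + 3·169 = 3111
P5: 5·190 + 1·9 + 3·51 = 1112
P6: 5·233 + 1·8 + 3·107 = 1494
P7: 5·525 + 1·9 + 3·176 = 3162
P8: 5·468 + 1·11 + 3·127 = 2732
Lowest: P1 at 451.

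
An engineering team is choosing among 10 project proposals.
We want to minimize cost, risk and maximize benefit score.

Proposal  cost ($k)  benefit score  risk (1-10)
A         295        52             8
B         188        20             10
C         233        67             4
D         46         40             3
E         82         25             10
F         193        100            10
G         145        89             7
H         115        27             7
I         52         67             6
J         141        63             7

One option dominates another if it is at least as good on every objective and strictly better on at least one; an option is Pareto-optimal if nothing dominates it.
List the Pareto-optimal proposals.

C, D, F, G, I

A: dominated by C (cost 233≤295, benefit score 67≥52, risk 4≤8).
B: dominated by D (cost 46≤188, benefit score 40≥20, risk 3≤10).
C: not dominated.
D: not dominated (best cost).
E: dominated by D (cost 46≤82, benefit score 40≥25, risk 3≤10).
F: not dominated (best benefit score).
G: not dominated.
H: dominated by D (cost 46≤115, benefit score 40≥27, risk 3≤7).
I: not dominated.
J: dominated by I (cost 52≤141, benefit score 67≥63, risk 6≤7).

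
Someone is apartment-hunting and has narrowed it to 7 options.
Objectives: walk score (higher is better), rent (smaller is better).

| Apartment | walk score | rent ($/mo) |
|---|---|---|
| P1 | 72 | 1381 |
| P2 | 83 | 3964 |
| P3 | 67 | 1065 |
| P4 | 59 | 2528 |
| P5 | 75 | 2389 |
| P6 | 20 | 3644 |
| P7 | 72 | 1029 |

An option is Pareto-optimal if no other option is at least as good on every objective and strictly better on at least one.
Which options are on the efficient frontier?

P1: dominated by P7 (walk score 72≥72, rent 1029≤1381).
P2: not dominated (best walk score).
P3: dominated by P7 (walk score 72≥67, rent 1029≤1065).
P4: dominated by P1 (walk score 72≥59, rent 1381≤2528).
P5: not dominated.
P6: dominated by P1 (walk score 72≥20, rent 1381≤3644).
P7: not dominated (best rent).

P2, P5, P7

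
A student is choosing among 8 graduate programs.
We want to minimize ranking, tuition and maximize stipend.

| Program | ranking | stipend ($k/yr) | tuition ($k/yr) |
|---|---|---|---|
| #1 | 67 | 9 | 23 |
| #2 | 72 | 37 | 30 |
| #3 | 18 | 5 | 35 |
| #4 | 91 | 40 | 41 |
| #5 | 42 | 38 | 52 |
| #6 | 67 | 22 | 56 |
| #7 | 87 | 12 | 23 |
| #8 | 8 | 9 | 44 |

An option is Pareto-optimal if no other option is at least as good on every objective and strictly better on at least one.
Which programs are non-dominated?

#1: not dominated.
#2: not dominated.
#3: not dominated.
#4: not dominated (best stipend).
#5: not dominated.
#6: dominated by #5 (ranking 42≤67, stipend 38≥22, tuition 52≤56).
#7: not dominated.
#8: not dominated (best ranking).

#1, #2, #3, #4, #5, #7, #8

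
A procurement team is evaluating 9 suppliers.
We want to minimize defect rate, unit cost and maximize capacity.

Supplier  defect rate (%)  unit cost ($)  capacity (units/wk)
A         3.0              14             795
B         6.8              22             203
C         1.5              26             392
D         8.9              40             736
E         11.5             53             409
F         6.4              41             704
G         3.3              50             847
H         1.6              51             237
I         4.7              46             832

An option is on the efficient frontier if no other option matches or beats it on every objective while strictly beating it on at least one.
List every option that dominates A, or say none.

B: worse on defect rate (6.8 vs 3.0).
C: worse on unit cost (26 vs 14).
D: worse on defect rate (8.9 vs 3.0).
E: worse on defect rate (11.5 vs 3.0).
F: worse on defect rate (6.4 vs 3.0).
G: worse on defect rate (3.3 vs 3.0).
H: worse on unit cost (51 vs 14).
I: worse on defect rate (4.7 vs 3.0).
No option dominates A.

none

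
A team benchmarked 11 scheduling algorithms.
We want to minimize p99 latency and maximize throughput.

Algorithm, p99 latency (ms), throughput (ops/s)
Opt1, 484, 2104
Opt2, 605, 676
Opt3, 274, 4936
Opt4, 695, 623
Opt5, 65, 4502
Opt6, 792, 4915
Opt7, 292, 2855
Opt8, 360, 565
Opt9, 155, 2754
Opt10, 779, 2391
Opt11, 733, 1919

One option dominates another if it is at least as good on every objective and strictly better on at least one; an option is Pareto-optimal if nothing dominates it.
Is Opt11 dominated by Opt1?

Yes

Opt1 vs Opt11: p99 latency 484≤733, throughput 2104≥1919 — Opt1 is at least as good on every objective with at least one strict improvement.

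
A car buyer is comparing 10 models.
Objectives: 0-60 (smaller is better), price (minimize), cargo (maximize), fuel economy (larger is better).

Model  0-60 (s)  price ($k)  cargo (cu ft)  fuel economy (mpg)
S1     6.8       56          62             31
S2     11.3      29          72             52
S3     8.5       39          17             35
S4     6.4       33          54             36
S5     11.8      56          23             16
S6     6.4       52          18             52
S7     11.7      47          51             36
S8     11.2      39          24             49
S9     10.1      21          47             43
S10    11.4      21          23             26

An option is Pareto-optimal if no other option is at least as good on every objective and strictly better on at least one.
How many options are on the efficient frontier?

S1: not dominated.
S2: not dominated (best cargo).
S3: dominated by S4 (0-60 6.4≤8.5, price 33≤39, cargo 54≥17, fuel economy 36≥35).
S4: not dominated.
S5: dominated by S1 (0-60 6.8≤11.8, price 56≤56, cargo 62≥23, fuel economy 31≥16).
S6: not dominated.
S7: dominated by S2 (0-60 11.3≤11.7, price 29≤47, cargo 72≥51, fuel economy 52≥36).
S8: not dominated.
S9: not dominated.
S10: dominated by S9 (0-60 10.1≤11.4, price 21≤21, cargo 47≥23, fuel economy 43≥26).
Pareto-optimal: S1, S2, S4, S6, S8, S9 → 6.

6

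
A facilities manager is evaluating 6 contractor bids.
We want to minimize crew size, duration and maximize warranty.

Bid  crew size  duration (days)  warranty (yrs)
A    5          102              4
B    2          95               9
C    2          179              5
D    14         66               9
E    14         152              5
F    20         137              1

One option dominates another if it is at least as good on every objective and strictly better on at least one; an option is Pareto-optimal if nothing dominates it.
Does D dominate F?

D vs F: crew size 14≤20, duration 66≤137, warranty 9≥1 — D is at least as good on every objective with at least one strict improvement.

Yes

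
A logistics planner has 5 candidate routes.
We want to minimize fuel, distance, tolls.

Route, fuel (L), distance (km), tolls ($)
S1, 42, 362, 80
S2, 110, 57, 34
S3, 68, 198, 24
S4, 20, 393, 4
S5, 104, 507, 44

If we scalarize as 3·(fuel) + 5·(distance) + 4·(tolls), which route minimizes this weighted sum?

S2

S1: 3·42 + 5·362 + 4·80 = 2256
S2: 3·110 + 5·57 + 4·34 = 751
S3: 3·68 + 5·198 + 4·24 = 1290
S4: 3·20 + 5·393 + 4·4 = 2041
S5: 3·104 + 5·507 + 4·44 = 3023
Lowest: S2 at 751.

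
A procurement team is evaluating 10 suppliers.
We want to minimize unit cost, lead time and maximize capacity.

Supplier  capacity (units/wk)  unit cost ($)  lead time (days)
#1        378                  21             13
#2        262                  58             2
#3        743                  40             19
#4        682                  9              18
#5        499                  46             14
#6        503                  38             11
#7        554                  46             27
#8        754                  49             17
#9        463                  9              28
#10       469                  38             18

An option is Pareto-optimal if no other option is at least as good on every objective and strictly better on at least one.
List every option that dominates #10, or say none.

#4, #6

#4: capacity 682≥469, unit cost 9≤38, lead time 18≤18 — dominates #10.
#6: capacity 503≥469, unit cost 38≤38, lead time 11≤18 — dominates #10.
Others (#1, #2, #3, #5, #7, #8, #9) are each worse than #10 on at least one objective.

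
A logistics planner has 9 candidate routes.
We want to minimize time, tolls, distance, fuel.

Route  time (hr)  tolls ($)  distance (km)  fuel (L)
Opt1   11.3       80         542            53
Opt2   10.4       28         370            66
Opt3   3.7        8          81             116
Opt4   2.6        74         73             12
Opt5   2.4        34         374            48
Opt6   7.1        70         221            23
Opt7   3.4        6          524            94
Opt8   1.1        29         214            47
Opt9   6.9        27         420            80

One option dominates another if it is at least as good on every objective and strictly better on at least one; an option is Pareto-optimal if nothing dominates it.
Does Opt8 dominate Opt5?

Opt8 vs Opt5: time 1.1≤2.4, tolls 29≤34, distance 214≤374, fuel 47≤48 — Opt8 is at least as good on every objective with at least one strict improvement.

Yes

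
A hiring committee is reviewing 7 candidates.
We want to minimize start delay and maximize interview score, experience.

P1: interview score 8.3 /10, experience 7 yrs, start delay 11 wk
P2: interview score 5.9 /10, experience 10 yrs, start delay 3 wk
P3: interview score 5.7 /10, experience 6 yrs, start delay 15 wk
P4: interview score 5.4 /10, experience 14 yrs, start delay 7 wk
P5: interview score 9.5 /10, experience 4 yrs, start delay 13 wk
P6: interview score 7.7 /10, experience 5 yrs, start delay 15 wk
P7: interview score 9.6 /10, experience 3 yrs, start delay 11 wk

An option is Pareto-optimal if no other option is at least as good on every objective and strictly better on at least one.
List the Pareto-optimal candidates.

P1, P2, P4, P5, P7

P1: not dominated.
P2: not dominated (best start delay).
P3: dominated by P1 (interview score 8.3≥5.7, experience 7≥6, start delay 11≤15).
P4: not dominated (best experience).
P5: not dominated.
P6: dominated by P1 (interview score 8.3≥7.7, experience 7≥5, start delay 11≤15).
P7: not dominated (best interview score).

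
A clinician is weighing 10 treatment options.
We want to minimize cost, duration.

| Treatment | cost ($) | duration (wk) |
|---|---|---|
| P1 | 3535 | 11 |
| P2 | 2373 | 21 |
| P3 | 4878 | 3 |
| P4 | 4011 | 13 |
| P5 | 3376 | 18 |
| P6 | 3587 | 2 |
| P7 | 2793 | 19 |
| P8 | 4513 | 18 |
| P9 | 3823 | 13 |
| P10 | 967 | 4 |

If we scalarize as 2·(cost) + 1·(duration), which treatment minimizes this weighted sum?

P1: 2·3535 + 1·11 = 7081
P2: 2·2373 + 1·21 = 4767
P3: 2·4878 + 1·3 = 9759
P4: 2·4011 + 1·13 = 8035
P5: 2·3376 + 1·18 = 6770
P6: 2·3587 + 1·2 = 7176
P7: 2·2793 + 1·19 = 5605
P8: 2·4513 + 1·18 = 9044
P9: 2·3823 + 1·13 = 7659
P10: 2·967 + 1·4 = 1938
Lowest: P10 at 1938.

P10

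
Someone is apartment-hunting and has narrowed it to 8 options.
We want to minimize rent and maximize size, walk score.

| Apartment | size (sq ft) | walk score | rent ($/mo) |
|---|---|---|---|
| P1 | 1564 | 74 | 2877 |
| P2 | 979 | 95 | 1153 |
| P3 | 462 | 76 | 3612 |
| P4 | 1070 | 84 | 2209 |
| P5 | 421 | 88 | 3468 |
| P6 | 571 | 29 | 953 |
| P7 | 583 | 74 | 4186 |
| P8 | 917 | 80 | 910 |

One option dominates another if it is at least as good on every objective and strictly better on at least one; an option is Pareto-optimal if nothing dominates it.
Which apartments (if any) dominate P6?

P8

P8: size 917≥571, walk score 80≥29, rent 910≤953 — dominates P6.
Others (P1, P2, P3, P4, P5, P7) are each worse than P6 on at least one objective.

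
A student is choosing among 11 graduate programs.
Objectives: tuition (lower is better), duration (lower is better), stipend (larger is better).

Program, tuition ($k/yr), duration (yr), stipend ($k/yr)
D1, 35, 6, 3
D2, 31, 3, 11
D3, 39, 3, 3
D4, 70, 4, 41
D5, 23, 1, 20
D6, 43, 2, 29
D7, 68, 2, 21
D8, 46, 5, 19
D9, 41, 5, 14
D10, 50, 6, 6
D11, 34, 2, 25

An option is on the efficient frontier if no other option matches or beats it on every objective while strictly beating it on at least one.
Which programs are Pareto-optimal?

D4, D5, D6, D11

D1: dominated by D2 (tuition 31≤35, duration 3≤6, stipend 11≥3).
D2: dominated by D5 (tuition 23≤31, duration 1≤3, stipend 20≥11).
D3: dominated by D2 (tuition 31≤39, duration 3≤3, stipend 11≥3).
D4: not dominated (best stipend).
D5: not dominated (best tuition).
D6: not dominated.
D7: dominated by D6 (tuition 43≤68, duration 2≤2, stipend 29≥21).
D8: dominated by D5 (tuition 23≤46, duration 1≤5, stipend 20≥19).
D9: dominated by D5 (tuition 23≤41, duration 1≤5, stipend 20≥14).
D10: dominated by D2 (tuition 31≤50, duration 3≤6, stipend 11≥6).
D11: not dominated.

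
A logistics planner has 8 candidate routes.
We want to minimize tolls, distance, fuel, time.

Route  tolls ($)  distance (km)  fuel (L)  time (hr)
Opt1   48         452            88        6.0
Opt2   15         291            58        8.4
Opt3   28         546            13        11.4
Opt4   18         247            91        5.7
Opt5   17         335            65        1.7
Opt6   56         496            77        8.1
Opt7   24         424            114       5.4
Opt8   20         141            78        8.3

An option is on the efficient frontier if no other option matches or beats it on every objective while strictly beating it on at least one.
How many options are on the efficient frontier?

Opt1: dominated by Opt5 (tolls 17≤48, distance 335≤452, fuel 65≤88, time 1.7≤6.0).
Opt2: not dominated (best tolls).
Opt3: not dominated (best fuel).
Opt4: not dominated.
Opt5: not dominated (best time).
Opt6: dominated by Opt5 (tolls 17≤56, distance 335≤496, fuel 65≤77, time 1.7≤8.1).
Opt7: dominated by Opt5 (tolls 17≤24, distance 335≤424, fuel 65≤114, time 1.7≤5.4).
Opt8: not dominated (best distance).
Pareto-optimal: Opt2, Opt3, Opt4, Opt5, Opt8 → 5.

5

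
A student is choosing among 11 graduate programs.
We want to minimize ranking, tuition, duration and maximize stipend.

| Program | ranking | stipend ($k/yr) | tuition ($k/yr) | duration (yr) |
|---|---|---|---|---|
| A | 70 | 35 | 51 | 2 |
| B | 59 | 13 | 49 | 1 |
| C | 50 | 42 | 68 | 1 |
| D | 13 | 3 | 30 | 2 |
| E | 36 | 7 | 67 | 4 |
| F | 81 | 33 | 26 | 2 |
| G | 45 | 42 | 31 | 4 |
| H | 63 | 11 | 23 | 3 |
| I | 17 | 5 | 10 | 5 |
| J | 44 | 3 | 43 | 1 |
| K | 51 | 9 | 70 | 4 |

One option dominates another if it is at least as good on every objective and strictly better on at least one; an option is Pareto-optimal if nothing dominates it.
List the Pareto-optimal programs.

A: not dominated.
B: not dominated.
C: not dominated.
D: not dominated (best ranking).
E: not dominated.
F: not dominated.
G: not dominated.
H: not dominated.
I: not dominated (best tuition).
J: not dominated.
K: dominated by C (ranking 50≤51, stipend 42≥9, tuition 68≤70, duration 1≤4).

A, B, C, D, E, F, G, H, I, J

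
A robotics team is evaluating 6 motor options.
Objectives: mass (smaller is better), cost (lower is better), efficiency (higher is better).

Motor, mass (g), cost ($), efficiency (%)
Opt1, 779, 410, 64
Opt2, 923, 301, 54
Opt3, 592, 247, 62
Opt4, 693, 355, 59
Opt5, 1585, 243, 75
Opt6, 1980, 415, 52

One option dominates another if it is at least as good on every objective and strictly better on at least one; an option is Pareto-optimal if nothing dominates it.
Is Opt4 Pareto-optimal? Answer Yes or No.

Opt3 vs Opt4: mass 592≤693, cost 247≤355, efficiency 62≥59 — Opt3 is at least as good on every objective and strictly better on at least one, so Opt3 dominates Opt4.

No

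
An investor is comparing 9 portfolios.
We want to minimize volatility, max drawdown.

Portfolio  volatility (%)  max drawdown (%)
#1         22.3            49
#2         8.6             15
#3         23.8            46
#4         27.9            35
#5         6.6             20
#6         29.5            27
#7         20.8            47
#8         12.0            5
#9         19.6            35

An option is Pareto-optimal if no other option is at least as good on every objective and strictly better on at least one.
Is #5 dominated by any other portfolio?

#1: worse on volatility (22.3 vs 6.6).
#2: worse on volatility (8.6 vs 6.6).
#3: worse on volatility (23.8 vs 6.6).
#4: worse on volatility (27.9 vs 6.6).
#6: worse on volatility (29.5 vs 6.6).
#7: worse on volatility (20.8 vs 6.6).
#8: worse on volatility (12.0 vs 6.6).
#9: worse on volatility (19.6 vs 6.6).
No option is at least as good as #5 on every objective and strictly better on one.

No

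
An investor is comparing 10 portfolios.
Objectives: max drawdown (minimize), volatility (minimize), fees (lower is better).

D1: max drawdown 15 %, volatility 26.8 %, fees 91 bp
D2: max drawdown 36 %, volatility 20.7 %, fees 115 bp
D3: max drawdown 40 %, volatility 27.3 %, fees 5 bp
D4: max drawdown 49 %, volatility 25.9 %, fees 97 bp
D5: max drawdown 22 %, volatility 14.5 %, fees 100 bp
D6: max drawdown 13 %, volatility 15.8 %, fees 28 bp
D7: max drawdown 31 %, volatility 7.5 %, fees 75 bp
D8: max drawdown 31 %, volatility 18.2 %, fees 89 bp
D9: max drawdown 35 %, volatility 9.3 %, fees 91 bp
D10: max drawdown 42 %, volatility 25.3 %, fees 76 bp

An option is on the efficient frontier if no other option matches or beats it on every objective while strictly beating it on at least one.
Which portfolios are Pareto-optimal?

D1: dominated by D6 (max drawdown 13≤15, volatility 15.8≤26.8, fees 28≤91).
D2: dominated by D5 (max drawdown 22≤36, volatility 14.5≤20.7, fees 100≤115).
D3: not dominated (best fees).
D4: dominated by D6 (max drawdown 13≤49, volatility 15.8≤25.9, fees 28≤97).
D5: not dominated.
D6: not dominated (best max drawdown).
D7: not dominated (best volatility).
D8: dominated by D6 (max drawdown 13≤31, volatility 15.8≤18.2, fees 28≤89).
D9: dominated by D7 (max drawdown 31≤35, volatility 7.5≤9.3, fees 75≤91).
D10: dominated by D6 (max drawdown 13≤42, volatility 15.8≤25.3, fees 28≤76).

D3, D5, D6, D7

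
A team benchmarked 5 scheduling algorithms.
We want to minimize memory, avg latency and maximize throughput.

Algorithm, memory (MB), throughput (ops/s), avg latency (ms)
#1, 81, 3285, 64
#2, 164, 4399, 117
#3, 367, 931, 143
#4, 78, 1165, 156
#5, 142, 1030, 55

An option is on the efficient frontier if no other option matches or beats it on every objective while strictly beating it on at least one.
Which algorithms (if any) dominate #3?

#1, #2, #5

#1: memory 81≤367, throughput 3285≥931, avg latency 64≤143 — dominates #3.
#2: memory 164≤367, throughput 4399≥931, avg latency 117≤143 — dominates #3.
#5: memory 142≤367, throughput 1030≥931, avg latency 55≤143 — dominates #3.
Others (#4) are each worse than #3 on at least one objective.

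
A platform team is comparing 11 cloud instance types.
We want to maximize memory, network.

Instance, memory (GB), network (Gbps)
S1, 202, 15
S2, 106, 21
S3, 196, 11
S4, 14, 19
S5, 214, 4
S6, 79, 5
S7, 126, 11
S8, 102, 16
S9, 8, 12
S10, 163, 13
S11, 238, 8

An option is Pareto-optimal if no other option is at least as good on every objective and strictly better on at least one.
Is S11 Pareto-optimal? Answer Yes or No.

S1: worse on memory (202 vs 238).
S2: worse on memory (106 vs 238).
S3: worse on memory (196 vs 238).
S4: worse on memory (14 vs 238).
S5: worse on memory (214 vs 238).
S6: worse on memory (79 vs 238).
S7: worse on memory (126 vs 238).
S8: worse on memory (102 vs 238).
S9: worse on memory (8 vs 238).
S10: worse on memory (163 vs 238).
No option is at least as good as S11 on every objective and strictly better on one.

Yes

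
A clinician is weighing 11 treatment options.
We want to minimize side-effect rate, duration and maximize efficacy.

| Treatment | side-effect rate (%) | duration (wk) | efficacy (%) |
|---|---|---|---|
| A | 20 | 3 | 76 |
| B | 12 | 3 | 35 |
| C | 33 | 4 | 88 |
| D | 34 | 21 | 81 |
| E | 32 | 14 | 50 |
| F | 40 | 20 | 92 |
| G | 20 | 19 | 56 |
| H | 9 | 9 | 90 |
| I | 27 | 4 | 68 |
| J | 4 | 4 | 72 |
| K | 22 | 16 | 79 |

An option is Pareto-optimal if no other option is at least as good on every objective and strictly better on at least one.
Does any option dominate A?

B: worse on efficacy (35 vs 76).
C: worse on side-effect rate (33 vs 20).
D: worse on side-effect rate (34 vs 20).
E: worse on side-effect rate (32 vs 20).
F: worse on side-effect rate (40 vs 20).
G: worse on duration (19 vs 3).
H: worse on duration (9 vs 3).
I: worse on side-effect rate (27 vs 20).
J: worse on duration (4 vs 3).
K: worse on side-effect rate (22 vs 20).
No option is at least as good as A on every objective and strictly better on one.

No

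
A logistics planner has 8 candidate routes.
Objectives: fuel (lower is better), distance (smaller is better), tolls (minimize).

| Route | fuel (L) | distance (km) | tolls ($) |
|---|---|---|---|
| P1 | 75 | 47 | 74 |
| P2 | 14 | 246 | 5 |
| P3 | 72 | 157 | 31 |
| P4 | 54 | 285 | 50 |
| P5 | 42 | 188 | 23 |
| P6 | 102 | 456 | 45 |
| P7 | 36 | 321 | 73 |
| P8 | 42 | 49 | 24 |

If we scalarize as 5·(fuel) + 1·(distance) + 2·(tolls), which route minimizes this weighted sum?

P1: 5·75 + 1·47 + 2·74 = 570
P2: 5·14 + 1·246 + 2·5 = 326
P3: 5·72 + 1·157 + 2·31 = 579
P4: 5·54 + 1·285 + 2·50 = 655
P5: 5·42 + 1·188 + 2·23 = 444
P6: 5·102 + 1·456 + 2·45 = 1056
P7: 5·36 + 1·321 + 2·73 = 647
P8: 5·42 + 1·49 + 2·24 = 307
Lowest: P8 at 307.

P8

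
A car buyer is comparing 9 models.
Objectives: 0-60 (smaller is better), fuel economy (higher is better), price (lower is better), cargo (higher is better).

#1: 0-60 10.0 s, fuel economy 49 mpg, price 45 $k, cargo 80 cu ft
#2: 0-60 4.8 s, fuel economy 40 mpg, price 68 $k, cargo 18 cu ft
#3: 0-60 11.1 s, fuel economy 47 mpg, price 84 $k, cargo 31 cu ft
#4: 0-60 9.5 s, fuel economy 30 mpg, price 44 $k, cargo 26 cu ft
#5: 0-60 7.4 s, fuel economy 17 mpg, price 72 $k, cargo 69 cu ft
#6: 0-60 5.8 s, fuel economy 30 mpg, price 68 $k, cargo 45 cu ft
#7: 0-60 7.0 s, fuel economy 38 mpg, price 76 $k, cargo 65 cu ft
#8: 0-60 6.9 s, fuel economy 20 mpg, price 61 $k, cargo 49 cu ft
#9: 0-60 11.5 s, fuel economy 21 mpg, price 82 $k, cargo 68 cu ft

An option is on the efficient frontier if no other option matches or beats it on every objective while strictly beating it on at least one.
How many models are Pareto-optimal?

#1: not dominated (best fuel economy).
#2: not dominated (best 0-60).
#3: dominated by #1 (0-60 10.0≤11.1, fuel economy 49≥47, price 45≤84, cargo 80≥31).
#4: not dominated (best price).
#5: not dominated.
#6: not dominated.
#7: not dominated.
#8: not dominated.
#9: dominated by #1 (0-60 10.0≤11.5, fuel economy 49≥21, price 45≤82, cargo 80≥68).
Pareto-optimal: #1, #2, #4, #5, #6, #7, #8 → 7.

7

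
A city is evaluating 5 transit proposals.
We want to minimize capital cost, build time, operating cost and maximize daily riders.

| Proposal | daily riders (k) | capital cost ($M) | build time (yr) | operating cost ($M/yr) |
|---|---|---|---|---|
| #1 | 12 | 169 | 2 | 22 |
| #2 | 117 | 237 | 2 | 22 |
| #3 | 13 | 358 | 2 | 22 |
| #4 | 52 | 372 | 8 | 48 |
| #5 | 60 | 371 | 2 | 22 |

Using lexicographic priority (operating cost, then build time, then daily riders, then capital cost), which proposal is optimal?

First minimize operating cost: best is 22, kept {#1, #2, #3, #5}.
Then minimize build time: best is 2, kept {#1, #2, #3, #5}.
Then maximize daily riders: best is 117, kept {#2}.

#2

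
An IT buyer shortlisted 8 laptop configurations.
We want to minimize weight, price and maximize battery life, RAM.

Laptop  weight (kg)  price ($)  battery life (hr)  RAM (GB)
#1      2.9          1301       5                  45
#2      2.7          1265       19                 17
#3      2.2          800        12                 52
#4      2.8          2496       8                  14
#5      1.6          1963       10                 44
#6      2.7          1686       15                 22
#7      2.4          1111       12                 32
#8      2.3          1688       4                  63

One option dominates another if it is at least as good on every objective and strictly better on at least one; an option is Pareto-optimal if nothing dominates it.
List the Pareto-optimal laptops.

#1: dominated by #3 (weight 2.2≤2.9, price 800≤1301, battery life 12≥5, RAM 52≥45).
#2: not dominated (best battery life).
#3: not dominated (best price).
#4: dominated by #2 (weight 2.7≤2.8, price 1265≤2496, battery life 19≥8, RAM 17≥14).
#5: not dominated (best weight).
#6: not dominated.
#7: dominated by #3 (weight 2.2≤2.4, price 800≤1111, battery life 12≥12, RAM 52≥32).
#8: not dominated (best RAM).

#2, #3, #5, #6, #8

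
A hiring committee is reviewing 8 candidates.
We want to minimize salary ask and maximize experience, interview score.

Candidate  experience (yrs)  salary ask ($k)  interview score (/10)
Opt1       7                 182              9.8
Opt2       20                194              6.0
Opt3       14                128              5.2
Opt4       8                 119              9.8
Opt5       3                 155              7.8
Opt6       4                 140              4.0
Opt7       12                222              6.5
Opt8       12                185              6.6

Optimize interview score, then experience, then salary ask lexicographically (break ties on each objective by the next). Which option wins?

Opt4

First maximize interview score: best is 9.8, kept {Opt1, Opt4}.
Then maximize experience: best is 8, kept {Opt4}.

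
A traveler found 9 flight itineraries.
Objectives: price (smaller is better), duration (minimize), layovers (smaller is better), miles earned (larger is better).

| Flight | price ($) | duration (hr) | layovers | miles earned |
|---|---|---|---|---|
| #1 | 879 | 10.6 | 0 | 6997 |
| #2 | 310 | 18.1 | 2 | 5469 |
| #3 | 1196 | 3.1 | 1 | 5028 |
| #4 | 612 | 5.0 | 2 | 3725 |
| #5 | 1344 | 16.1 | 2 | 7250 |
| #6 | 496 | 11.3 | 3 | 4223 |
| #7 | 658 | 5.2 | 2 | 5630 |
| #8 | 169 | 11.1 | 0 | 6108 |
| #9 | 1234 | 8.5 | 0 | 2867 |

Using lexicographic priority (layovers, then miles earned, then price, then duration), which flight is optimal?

First minimize layovers: best is 0, kept {#1, #8, #9}.
Then maximize miles earned: best is 6997, kept {#1}.

#1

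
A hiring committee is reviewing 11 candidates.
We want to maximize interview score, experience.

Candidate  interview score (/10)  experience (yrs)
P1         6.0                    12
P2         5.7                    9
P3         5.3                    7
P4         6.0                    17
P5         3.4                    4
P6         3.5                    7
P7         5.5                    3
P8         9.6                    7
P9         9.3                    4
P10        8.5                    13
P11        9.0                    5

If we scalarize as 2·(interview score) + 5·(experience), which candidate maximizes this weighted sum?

P4

P1: 2·6.0 + 5·12 = 72.0
P2: 2·5.7 + 5·9 = 56.4
P3: 2·5.3 + 5·7 = 45.6
P4: 2·6.0 + 5·17 = 97.0
P5: 2·3.4 + 5·4 = 26.8
P6: 2·3.5 + 5·7 = 42.0
P7: 2·5.5 + 5·3 = 26.0
P8: 2·9.6 + 5·7 = 54.2
P9: 2·9.3 + 5·4 = 38.6
P10: 2·8.5 + 5·13 = 82.0
P11: 2·9.0 + 5·5 = 43.0
Highest: P4 at 97.0.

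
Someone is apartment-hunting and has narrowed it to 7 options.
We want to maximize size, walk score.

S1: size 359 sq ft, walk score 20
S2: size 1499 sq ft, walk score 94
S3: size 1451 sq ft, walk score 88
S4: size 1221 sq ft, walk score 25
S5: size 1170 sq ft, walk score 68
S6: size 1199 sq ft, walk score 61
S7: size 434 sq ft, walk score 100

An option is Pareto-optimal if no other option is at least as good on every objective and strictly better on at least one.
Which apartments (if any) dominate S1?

S2: size 1499≥359, walk score 94≥20 — dominates S1.
S3: size 1451≥359, walk score 88≥20 — dominates S1.
S4: size 1221≥359, walk score 25≥20 — dominates S1.
S5: size 1170≥359, walk score 68≥20 — dominates S1.
S6: size 1199≥359, walk score 61≥20 — dominates S1.
S7: size 434≥359, walk score 100≥20 — dominates S1.

S2, S3, S4, S5, S6, S7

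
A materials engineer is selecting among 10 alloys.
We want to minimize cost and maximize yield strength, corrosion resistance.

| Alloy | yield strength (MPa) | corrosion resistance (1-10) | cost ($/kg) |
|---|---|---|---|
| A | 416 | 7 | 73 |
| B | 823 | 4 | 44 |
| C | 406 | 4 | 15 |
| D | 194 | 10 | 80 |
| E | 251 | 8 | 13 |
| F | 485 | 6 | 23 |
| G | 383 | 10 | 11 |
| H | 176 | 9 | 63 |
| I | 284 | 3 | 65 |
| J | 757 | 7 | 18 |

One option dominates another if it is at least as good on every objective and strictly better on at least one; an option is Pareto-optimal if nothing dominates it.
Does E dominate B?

E vs B: E is worse on yield strength (251 vs 823), so it does not dominate B.

No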